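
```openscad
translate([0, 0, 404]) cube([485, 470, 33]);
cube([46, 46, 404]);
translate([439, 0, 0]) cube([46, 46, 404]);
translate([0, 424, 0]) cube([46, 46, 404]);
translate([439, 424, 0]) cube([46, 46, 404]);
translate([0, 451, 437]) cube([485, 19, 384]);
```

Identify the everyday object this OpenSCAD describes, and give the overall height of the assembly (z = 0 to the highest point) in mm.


A chair. The overall height is 821 mm.

A slab on four corner posts with a tall panel at the back — a chair. The seat slab sits at z = 404 with thickness 33, and the 384 mm backrest starts at the seat top, so the overall height is 404 + 33 + 384 = 821 mm.


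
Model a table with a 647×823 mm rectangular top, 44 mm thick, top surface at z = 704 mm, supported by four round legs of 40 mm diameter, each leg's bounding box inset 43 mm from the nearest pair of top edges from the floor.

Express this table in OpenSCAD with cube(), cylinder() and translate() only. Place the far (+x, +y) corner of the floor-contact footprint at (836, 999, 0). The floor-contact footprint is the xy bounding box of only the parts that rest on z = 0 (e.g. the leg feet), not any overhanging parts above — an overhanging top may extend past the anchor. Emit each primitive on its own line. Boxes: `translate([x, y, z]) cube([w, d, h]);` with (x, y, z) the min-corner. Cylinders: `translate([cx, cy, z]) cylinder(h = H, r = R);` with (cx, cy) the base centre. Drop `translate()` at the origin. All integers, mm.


// leg_h = 704 - 44 = 660
translate([232, 219, 660]) cube([647, 823, 44]);
translate([295, 282, 0]) cylinder(h = 660, r = 20);
translate([816, 282, 0]) cylinder(h = 660, r = 20);
translate([295, 979, 0]) cylinder(h = 660, r = 20);
translate([816, 979, 0]) cylinder(h = 660, r = 20);


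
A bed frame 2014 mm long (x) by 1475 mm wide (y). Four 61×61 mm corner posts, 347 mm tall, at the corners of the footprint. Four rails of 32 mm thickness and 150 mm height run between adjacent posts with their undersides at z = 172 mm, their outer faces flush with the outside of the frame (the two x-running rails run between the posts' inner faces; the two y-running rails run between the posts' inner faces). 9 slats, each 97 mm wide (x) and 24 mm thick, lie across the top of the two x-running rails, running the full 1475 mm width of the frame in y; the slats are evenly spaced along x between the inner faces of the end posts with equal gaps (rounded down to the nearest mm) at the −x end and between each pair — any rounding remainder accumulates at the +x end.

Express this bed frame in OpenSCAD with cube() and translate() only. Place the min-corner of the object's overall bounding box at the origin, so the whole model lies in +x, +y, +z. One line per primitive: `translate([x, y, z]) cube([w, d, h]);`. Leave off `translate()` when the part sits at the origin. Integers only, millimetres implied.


cube([61, 61, 347]);
translate([0, 1414, 0]) cube([61, 61, 347]);
translate([1953, 0, 0]) cube([61, 61, 347]);
translate([1953, 1414, 0]) cube([61, 61, 347]);
translate([61, 0, 172]) cube([1892, 32, 150]);
translate([61, 1443, 172]) cube([1892, 32, 150]);
translate([0, 61, 172]) cube([32, 1353, 150]);
translate([1982, 61, 172]) cube([32, 1353, 150]);
translate([162, 0, 322]) cube([97, 1475, 24]);
translate([360, 0, 322]) cube([97, 1475, 24]);
translate([558, 0, 322]) cube([97, 1475, 24]);
translate([756, 0, 322]) cube([97, 1475, 24]);
translate([954, 0, 322]) cube([97, 1475, 24]);
translate([1152, 0, 322]) cube([97, 1475, 24]);
translate([1350, 0, 322]) cube([97, 1475, 24]);
translate([1548, 0, 322]) cube([97, 1475, 24]);
translate([1746, 0, 322]) cube([97, 1475, 24]);


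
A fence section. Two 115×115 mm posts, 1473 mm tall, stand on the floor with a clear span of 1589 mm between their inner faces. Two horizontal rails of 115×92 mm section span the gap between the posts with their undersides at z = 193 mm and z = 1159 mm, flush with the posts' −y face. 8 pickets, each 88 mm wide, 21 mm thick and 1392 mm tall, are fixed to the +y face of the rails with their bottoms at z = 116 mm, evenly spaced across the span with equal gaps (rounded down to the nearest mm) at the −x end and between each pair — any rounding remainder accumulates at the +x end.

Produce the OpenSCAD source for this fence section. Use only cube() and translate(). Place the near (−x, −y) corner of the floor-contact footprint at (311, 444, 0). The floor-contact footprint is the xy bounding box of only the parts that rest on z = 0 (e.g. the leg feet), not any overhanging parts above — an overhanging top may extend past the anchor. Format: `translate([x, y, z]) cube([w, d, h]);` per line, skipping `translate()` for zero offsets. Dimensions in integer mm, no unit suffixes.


translate([311, 444, 0]) cube([115, 115, 1473]);
translate([2015, 444, 0]) cube([115, 115, 1473]);
translate([426, 444, 193]) cube([1589, 115, 92]);
translate([426, 444, 1159]) cube([1589, 115, 92]);
translate([524, 559, 116]) cube([88, 21, 1392]);
translate([710, 559, 116]) cube([88, 21, 1392]);
translate([896, 559, 116]) cube([88, 21, 1392]);
translate([1082, 559, 116]) cube([88, 21, 1392]);
translate([1268, 559, 116]) cube([88, 21, 1392]);
translate([1454, 559, 116]) cube([88, 21, 1392]);
translate([1640, 559, 116]) cube([88, 21, 1392]);
translate([1826, 559, 116]) cube([88, 21, 1392]);


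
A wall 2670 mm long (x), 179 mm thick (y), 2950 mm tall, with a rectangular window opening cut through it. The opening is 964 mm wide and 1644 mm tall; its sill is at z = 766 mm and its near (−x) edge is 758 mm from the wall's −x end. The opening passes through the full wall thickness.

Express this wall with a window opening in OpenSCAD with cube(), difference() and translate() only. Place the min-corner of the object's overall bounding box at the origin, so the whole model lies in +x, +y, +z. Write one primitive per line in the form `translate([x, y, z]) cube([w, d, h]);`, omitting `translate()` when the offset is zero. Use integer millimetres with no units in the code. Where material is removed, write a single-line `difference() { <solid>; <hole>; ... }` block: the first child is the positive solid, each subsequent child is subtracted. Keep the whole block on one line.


difference() { cube([2670, 179, 2950]); translate([758, 0, 766]) cube([964, 179, 1644]); }


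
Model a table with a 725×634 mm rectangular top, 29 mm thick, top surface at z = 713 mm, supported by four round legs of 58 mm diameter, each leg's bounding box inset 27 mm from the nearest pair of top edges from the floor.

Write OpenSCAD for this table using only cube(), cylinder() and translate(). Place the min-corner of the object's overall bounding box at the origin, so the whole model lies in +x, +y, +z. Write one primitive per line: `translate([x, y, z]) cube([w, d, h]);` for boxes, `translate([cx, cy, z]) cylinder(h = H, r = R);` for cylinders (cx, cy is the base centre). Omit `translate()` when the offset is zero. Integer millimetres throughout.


// leg_h = 713 - 29 = 684
translate([0, 0, 684]) cube([725, 634, 29]);
translate([56, 56, 0]) cylinder(h = 684, r = 29);
translate([669, 56, 0]) cylinder(h = 684, r = 29);
translate([56, 578, 0]) cylinder(h = 684, r = 29);
translate([669, 578, 0]) cylinder(h = 684, r = 29);


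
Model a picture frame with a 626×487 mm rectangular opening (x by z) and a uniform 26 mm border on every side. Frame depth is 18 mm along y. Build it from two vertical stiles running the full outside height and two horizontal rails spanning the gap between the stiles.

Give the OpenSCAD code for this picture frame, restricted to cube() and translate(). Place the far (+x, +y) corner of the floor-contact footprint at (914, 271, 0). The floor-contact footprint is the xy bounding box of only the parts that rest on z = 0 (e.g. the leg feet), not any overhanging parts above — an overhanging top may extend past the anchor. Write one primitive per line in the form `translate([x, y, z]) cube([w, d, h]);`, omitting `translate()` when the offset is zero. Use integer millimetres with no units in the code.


translate([236, 253, 0]) cube([26, 18, 539]);
translate([888, 253, 0]) cube([26, 18, 539]);
translate([262, 253, 0]) cube([626, 18, 26]);
translate([262, 253, 513]) cube([626, 18, 26]);


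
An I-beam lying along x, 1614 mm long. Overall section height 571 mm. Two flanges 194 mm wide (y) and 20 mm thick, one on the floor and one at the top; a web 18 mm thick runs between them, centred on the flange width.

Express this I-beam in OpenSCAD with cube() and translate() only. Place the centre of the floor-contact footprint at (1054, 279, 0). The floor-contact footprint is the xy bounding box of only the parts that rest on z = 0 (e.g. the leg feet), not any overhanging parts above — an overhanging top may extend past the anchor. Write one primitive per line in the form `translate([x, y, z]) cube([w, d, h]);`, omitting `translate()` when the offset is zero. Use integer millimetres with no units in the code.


translate([247, 182, 0]) cube([1614, 194, 20]);
translate([247, 270, 20]) cube([1614, 18, 531]);
translate([247, 182, 551]) cube([1614, 194, 20]);


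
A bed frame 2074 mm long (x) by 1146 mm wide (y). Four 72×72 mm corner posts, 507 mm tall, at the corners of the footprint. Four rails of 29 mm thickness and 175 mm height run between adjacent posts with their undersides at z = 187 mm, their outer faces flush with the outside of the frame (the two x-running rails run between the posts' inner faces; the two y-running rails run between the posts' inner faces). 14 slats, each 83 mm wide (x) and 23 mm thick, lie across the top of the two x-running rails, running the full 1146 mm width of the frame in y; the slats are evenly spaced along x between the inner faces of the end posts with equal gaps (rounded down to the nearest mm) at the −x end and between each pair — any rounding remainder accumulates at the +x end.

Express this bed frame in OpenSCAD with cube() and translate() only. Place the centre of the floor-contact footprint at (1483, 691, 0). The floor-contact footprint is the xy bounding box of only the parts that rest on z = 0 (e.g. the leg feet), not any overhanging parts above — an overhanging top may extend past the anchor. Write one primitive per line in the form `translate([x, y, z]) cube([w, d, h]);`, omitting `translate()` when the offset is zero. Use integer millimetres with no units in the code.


// slat z = rail_z + rail_h = 187 + 175 = 362
// slat gap = ⌊(1930 − 14·83) / 15⌋ = 51
translate([446, 118, 0]) cube([72, 72, 507]);
translate([446, 1192, 0]) cube([72, 72, 507]);
translate([2448, 118, 0]) cube([72, 72, 507]);
translate([2448, 1192, 0]) cube([72, 72, 507]);
translate([518, 118, 187]) cube([1930, 29, 175]);
translate([518, 1235, 187]) cube([1930, 29, 175]);
translate([446, 190, 187]) cube([29, 1002, 175]);
translate([2491, 190, 187]) cube([29, 1002, 175]);
translate([569, 118, 362]) cube([83, 1146, 23]);
translate([703, 118, 362]) cube([83, 1146, 23]);
translate([837, 118, 362]) cube([83, 1146, 23]);
translate([971, 118, 362]) cube([83, 1146, 23]);
translate([1105, 118, 362]) cube([83, 1146, 23]);
translate([1239, 118, 362]) cube([83, 1146, 23]);
translate([1373, 118, 362]) cube([83, 1146, 23]);
translate([1507, 118, 362]) cube([83, 1146, 23]);
translate([1641, 118, 362]) cube([83, 1146, 23]);
translate([1775, 118, 362]) cube([83, 1146, 23]);
translate([1909, 118, 362]) cube([83, 1146, 23]);
translate([2043, 118, 362]) cube([83, 1146, 23]);
translate([2177, 118, 362]) cube([83, 1146, 23]);
translate([2311, 118, 362]) cube([83, 1146, 23]);


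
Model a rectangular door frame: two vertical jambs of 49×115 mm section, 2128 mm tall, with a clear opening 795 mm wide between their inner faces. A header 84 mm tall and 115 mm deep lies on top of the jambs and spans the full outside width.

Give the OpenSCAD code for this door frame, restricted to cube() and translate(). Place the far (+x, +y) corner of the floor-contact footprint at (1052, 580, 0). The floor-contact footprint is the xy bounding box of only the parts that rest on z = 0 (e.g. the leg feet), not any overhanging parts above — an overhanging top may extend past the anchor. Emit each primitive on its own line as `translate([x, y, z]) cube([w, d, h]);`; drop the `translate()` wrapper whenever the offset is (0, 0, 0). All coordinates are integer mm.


translate([159, 465, 0]) cube([49, 115, 2128]);
translate([1003, 465, 0]) cube([49, 115, 2128]);
translate([159, 465, 2128]) cube([893, 115, 84]);


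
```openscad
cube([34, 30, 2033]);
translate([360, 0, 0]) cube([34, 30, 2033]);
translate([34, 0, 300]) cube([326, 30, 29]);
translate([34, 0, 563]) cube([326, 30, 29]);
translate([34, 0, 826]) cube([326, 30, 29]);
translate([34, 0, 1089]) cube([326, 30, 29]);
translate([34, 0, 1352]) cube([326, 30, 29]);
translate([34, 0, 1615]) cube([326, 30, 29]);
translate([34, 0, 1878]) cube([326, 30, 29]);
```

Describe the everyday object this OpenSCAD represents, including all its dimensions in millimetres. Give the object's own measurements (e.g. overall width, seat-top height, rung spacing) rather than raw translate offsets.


A straight ladder. Two 34×30 mm vertical rails, 2033 mm tall, stand 394 mm apart (outside-to-outside) with their front faces coplanar on the −y side. 7 rungs, each 30 mm deep and 29 mm tall, span between the inner faces of the rails, front faces flush with the rails. The lowest rung's underside is at z = 300 mm and rungs are spaced 263 mm apart (underside to underside).


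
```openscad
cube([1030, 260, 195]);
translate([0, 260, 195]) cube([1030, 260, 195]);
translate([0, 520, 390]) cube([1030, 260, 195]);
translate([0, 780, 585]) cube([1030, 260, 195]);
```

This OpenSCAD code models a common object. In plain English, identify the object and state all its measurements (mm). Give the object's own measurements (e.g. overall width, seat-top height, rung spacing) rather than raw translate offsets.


A straight staircase of 4 solid steps. Each step is 1030 mm wide (x), 260 mm deep (y, the going) and 195 mm tall (the rise). The first step rests on the floor; each subsequent step sits one going further in +y and one rise higher in +z, directly behind and above the previous step with no overlap.


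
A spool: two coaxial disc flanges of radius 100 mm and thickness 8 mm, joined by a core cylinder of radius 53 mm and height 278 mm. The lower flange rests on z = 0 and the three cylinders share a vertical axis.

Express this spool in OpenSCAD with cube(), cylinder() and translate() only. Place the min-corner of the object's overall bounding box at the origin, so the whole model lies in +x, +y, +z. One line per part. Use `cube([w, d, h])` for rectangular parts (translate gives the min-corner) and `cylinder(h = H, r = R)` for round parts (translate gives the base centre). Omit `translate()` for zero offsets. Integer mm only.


translate([100, 100, 0]) cylinder(h = 8, r = 100);
translate([100, 100, 8]) cylinder(h = 278, r = 53);
translate([100, 100, 286]) cylinder(h = 8, r = 100);


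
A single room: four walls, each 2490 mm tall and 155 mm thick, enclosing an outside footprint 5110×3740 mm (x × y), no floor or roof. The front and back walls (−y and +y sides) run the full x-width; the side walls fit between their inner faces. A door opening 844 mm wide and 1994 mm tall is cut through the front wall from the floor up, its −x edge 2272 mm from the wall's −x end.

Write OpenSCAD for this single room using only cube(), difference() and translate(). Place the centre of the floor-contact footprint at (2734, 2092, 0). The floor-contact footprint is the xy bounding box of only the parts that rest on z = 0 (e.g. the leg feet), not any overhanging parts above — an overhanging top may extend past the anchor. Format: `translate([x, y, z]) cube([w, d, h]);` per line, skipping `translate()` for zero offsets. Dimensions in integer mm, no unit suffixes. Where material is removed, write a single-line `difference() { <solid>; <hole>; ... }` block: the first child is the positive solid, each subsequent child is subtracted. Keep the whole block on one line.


difference() { translate([179, 222, 0]) cube([5110, 155, 2490]); translate([2451, 222, 0]) cube([844, 155, 1994]); }
translate([179, 3807, 0]) cube([5110, 155, 2490]);
translate([179, 377, 0]) cube([155, 3430, 2490]);
translate([5134, 377, 0]) cube([155, 3430, 2490]);


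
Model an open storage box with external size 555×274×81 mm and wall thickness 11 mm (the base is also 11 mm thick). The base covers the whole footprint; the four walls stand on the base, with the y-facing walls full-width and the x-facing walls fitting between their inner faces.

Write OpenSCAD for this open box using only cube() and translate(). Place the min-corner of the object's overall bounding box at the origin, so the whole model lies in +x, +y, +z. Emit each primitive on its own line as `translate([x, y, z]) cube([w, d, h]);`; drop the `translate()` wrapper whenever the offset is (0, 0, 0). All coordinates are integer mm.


cube([555, 274, 11]);
translate([0, 0, 11]) cube([555, 11, 70]);
translate([0, 263, 11]) cube([555, 11, 70]);
translate([0, 11, 11]) cube([11, 252, 70]);
translate([544, 11, 11]) cube([11, 252, 70]);


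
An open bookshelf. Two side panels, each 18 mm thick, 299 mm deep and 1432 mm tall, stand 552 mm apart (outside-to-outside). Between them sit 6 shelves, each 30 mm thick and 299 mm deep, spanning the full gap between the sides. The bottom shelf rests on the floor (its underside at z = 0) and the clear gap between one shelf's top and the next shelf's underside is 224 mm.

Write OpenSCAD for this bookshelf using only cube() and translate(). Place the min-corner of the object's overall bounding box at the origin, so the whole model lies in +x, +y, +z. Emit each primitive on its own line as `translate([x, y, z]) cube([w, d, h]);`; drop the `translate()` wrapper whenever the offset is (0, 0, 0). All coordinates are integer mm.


cube([18, 299, 1432]);
translate([534, 0, 0]) cube([18, 299, 1432]);
translate([18, 0, 0]) cube([516, 299, 30]);
translate([18, 0, 254]) cube([516, 299, 30]);
translate([18, 0, 508]) cube([516, 299, 30]);
translate([18, 0, 762]) cube([516, 299, 30]);
translate([18, 0, 1016]) cube([516, 299, 30]);
translate([18, 0, 1270]) cube([516, 299, 30]);


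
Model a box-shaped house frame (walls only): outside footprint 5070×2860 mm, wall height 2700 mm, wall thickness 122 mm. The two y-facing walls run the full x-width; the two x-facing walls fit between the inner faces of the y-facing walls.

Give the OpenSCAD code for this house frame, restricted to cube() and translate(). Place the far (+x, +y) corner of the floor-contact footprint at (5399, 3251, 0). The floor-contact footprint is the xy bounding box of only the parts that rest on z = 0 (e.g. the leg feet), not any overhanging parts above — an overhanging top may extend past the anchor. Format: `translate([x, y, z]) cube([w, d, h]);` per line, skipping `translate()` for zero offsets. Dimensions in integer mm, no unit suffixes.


translate([329, 391, 0]) cube([5070, 122, 2700]);
translate([329, 3129, 0]) cube([5070, 122, 2700]);
translate([329, 513, 0]) cube([122, 2616, 2700]);
translate([5277, 513, 0]) cube([122, 2616, 2700]);


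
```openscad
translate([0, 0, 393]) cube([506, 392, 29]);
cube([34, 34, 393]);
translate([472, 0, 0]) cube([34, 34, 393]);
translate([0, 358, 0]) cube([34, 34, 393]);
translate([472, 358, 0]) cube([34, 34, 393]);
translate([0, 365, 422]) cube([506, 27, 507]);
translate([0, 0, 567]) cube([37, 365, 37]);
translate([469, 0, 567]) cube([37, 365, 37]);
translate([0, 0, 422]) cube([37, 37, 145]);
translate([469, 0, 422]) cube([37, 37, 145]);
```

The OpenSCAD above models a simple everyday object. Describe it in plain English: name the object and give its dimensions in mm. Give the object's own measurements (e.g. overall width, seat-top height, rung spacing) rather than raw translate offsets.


A chair. The seat is a 506×392×29 mm slab with its top at z = 422 mm, on four 34×34 mm corner legs (flush with the seat edges, standing on z = 0). A flat backrest 27 mm thick, 507 mm tall, spans the full seat width and rises from the seat top along its +y edge, rear face flush with the rear of the seat. Two armrests of 37×37 mm section run along each side from the seat's front edge to the front of the backrest, top faces 182 mm above the seat top and outer faces flush with the seat's x-edges; a 37×37 mm post under the front of each armrest stands on the seat at the front corner.


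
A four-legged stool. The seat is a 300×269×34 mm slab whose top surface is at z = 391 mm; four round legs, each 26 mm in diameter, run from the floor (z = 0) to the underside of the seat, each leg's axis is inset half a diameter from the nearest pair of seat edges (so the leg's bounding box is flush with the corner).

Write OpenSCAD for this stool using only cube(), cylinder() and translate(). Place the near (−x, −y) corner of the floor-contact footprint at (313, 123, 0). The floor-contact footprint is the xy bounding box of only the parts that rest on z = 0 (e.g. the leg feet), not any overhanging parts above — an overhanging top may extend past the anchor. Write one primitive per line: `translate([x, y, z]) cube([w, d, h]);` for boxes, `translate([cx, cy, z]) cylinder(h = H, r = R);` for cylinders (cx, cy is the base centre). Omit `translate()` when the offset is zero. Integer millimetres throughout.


translate([313, 123, 357]) cube([300, 269, 34]);
translate([326, 136, 0]) cylinder(h = 357, r = 13);
translate([600, 136, 0]) cylinder(h = 357, r = 13);
translate([326, 379, 0]) cylinder(h = 357, r = 13);
translate([600, 379, 0]) cylinder(h = 357, r = 13);


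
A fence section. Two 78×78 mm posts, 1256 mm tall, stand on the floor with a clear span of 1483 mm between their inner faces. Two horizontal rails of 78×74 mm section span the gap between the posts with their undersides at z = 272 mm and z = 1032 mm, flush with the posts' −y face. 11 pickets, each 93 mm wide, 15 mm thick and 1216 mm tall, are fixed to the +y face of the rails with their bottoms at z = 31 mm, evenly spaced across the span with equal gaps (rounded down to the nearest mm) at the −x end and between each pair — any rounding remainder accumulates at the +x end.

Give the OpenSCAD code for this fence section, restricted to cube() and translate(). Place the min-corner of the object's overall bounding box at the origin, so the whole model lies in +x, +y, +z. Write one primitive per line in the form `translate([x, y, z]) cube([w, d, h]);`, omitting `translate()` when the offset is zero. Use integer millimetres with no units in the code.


cube([78, 78, 1256]);
translate([1561, 0, 0]) cube([78, 78, 1256]);
translate([78, 0, 272]) cube([1483, 78, 74]);
translate([78, 0, 1032]) cube([1483, 78, 74]);
translate([116, 78, 31]) cube([93, 15, 1216]);
translate([247, 78, 31]) cube([93, 15, 1216]);
translate([378, 78, 31]) cube([93, 15, 1216]);
translate([509, 78, 31]) cube([93, 15, 1216]);
translate([640, 78, 31]) cube([93, 15, 1216]);
translate([771, 78, 31]) cube([93, 15, 1216]);
translate([902, 78, 31]) cube([93, 15, 1216]);
translate([1033, 78, 31]) cube([93, 15, 1216]);
translate([1164, 78, 31]) cube([93, 15, 1216]);
translate([1295, 78, 31]) cube([93, 15, 1216]);
translate([1426, 78, 31]) cube([93, 15, 1216]);


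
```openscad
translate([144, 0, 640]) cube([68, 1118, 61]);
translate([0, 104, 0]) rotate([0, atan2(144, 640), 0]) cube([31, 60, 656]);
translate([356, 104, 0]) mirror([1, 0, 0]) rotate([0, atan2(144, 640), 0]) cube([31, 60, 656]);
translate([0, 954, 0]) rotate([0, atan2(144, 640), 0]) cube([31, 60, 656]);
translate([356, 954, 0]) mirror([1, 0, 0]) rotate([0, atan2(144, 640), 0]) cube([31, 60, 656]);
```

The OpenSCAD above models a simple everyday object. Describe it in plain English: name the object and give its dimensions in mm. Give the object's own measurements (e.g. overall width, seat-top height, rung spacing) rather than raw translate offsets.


A sawhorse. A 68×1118×61 mm beam (x, y, z) sits on two A-frame leg pairs. Each pair is two raked legs of 31×60 mm section (60 mm along y) splaying symmetrically in x. Each leg rises 640 mm vertically over 144 mm of horizontal reach and is 656 mm long along its own axis. Every leg's outer bottom edge rests on the floor and its outer top edge meets a bottom edge of the beam — the left legs (tilting toward +x) meet the beam's −x bottom edge, the right legs (their mirror images, tilting toward −x) meet its +x bottom edge — so the leg tops tuck under the beam, the beam's underside is 640 mm above the floor, and the feet are 356 mm apart outside-to-outside with the beam centred between them. The two leg pairs are set in 104 mm from either end of the beam.


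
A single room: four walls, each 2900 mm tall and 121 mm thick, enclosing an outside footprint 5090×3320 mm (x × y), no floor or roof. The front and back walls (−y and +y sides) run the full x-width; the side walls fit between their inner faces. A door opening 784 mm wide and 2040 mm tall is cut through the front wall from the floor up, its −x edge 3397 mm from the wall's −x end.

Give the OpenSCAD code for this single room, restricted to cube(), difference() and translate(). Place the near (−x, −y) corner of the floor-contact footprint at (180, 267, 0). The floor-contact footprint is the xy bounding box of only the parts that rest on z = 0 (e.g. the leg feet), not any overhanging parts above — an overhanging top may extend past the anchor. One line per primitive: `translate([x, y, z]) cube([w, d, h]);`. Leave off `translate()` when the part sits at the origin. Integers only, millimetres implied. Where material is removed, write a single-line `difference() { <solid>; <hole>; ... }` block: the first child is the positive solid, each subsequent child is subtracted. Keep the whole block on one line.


difference() { translate([180, 267, 0]) cube([5090, 121, 2900]); translate([3577, 267, 0]) cube([784, 121, 2040]); }
translate([180, 3466, 0]) cube([5090, 121, 2900]);
translate([180, 388, 0]) cube([121, 3078, 2900]);
translate([5149, 388, 0]) cube([121, 3078, 2900]);


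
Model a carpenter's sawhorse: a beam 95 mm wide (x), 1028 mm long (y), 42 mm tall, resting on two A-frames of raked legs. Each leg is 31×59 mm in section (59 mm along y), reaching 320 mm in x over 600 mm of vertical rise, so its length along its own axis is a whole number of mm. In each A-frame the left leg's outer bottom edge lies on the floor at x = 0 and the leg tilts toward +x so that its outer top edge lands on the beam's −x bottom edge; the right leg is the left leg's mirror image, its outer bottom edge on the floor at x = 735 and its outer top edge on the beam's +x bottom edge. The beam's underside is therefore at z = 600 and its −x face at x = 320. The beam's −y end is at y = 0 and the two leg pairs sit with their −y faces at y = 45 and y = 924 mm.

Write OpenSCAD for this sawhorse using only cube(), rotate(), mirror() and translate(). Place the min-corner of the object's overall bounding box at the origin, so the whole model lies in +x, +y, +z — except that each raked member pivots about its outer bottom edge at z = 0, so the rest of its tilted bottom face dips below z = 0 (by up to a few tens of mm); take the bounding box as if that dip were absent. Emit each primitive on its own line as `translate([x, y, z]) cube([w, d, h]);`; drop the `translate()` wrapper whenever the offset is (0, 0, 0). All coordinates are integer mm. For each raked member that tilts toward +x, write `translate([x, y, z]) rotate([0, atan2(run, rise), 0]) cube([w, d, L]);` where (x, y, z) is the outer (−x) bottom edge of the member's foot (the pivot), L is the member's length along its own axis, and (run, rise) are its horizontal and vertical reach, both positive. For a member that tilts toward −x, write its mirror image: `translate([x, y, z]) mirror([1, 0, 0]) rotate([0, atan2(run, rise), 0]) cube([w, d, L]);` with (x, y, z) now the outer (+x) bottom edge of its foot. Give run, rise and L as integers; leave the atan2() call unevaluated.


translate([320, 0, 600]) cube([95, 1028, 42]);
translate([0, 45, 0]) rotate([0, atan2(320, 600), 0]) cube([31, 59, 680]);
translate([735, 45, 0]) mirror([1, 0, 0]) rotate([0, atan2(320, 600), 0]) cube([31, 59, 680]);
translate([0, 924, 0]) rotate([0, atan2(320, 600), 0]) cube([31, 59, 680]);
translate([735, 924, 0]) mirror([1, 0, 0]) rotate([0, atan2(320, 600), 0]) cube([31, 59, 680]);


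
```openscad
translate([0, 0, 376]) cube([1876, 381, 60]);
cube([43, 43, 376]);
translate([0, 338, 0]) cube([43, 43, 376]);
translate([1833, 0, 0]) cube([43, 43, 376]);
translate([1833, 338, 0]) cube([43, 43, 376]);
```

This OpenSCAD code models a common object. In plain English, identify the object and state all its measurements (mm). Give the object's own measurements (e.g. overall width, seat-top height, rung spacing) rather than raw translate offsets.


A long wooden bench with a 1876 mm (x) × 381 mm (y) seat, 60 mm thick, its top surface 436 mm above the floor. Four 43 mm square legs at the seat corners, flush with the edges, run from z = 0 to the seat underside.


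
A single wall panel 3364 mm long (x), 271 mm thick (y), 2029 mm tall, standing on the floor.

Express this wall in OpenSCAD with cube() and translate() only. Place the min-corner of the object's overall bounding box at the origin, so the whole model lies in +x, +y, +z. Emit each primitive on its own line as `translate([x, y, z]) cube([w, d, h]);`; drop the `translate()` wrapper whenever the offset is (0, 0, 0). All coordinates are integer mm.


cube([3364, 271, 2029]);


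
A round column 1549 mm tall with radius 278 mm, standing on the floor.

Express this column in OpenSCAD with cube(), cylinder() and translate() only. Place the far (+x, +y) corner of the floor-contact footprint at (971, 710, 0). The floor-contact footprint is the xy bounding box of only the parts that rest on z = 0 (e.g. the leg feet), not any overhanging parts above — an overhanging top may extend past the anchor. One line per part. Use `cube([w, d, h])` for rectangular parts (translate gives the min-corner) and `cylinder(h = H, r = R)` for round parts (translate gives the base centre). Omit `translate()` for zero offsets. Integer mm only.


translate([693, 432, 0]) cylinder(h = 1549, r = 278);


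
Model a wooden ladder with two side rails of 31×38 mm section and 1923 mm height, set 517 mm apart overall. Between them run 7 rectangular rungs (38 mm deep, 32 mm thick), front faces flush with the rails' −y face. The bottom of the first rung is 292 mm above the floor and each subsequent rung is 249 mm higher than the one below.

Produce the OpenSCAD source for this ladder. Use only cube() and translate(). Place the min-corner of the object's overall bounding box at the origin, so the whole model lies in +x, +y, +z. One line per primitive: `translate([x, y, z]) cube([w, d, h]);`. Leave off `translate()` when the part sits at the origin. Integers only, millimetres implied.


cube([31, 38, 1923]);
translate([486, 0, 0]) cube([31, 38, 1923]);
translate([31, 0, 292]) cube([455, 38, 32]);
translate([31, 0, 541]) cube([455, 38, 32]);
translate([31, 0, 790]) cube([455, 38, 32]);
translate([31, 0, 1039]) cube([455, 38, 32]);
translate([31, 0, 1288]) cube([455, 38, 32]);
translate([31, 0, 1537]) cube([455, 38, 32]);
translate([31, 0, 1786]) cube([455, 38, 32]);


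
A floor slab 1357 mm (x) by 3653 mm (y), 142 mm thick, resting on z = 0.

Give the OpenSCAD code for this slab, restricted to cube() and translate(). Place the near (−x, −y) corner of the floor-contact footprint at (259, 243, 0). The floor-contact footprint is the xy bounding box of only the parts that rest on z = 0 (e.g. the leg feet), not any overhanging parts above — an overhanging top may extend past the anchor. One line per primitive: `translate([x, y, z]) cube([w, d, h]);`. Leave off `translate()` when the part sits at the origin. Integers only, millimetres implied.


translate([259, 243, 0]) cube([1357, 3653, 142]);


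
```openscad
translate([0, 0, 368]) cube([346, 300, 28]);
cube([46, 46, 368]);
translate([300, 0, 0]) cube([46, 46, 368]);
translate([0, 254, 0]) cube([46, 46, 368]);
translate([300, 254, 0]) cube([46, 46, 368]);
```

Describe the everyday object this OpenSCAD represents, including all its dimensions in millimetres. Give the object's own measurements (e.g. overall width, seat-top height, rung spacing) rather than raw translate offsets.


A four-legged stool. The seat is a 346×300×28 mm slab whose top surface is at z = 396 mm; four square legs, each 46×46 mm in cross-section, run from the floor (z = 0) to the underside of the seat, each flush with a corner of the seat.


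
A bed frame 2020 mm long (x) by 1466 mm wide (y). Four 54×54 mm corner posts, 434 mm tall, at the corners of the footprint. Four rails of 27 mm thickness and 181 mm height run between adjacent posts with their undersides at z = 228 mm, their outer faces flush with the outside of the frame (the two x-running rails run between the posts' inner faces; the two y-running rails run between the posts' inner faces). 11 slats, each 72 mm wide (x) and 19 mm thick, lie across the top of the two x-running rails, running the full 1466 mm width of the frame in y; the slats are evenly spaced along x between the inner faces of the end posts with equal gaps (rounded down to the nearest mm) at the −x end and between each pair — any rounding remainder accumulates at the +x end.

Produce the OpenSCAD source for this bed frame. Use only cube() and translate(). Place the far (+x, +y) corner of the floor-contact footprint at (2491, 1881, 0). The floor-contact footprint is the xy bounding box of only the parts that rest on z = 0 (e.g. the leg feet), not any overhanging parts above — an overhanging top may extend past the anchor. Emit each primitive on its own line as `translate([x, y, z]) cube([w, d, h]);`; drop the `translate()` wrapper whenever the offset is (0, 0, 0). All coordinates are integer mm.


// slat z = rail_z + rail_h = 228 + 181 = 409
// slat gap = ⌊(1912 − 11·72) / 12⌋ = 93
translate([471, 415, 0]) cube([54, 54, 434]);
translate([471, 1827, 0]) cube([54, 54, 434]);
translate([2437, 415, 0]) cube([54, 54, 434]);
translate([2437, 1827, 0]) cube([54, 54, 434]);
translate([525, 415, 228]) cube([1912, 27, 181]);
translate([525, 1854, 228]) cube([1912, 27, 181]);
translate([471, 469, 228]) cube([27, 1358, 181]);
translate([2464, 469, 228]) cube([27, 1358, 181]);
translate([618, 415, 409]) cube([72, 1466, 19]);
translate([783, 415, 409]) cube([72, 1466, 19]);
translate([948, 415, 409]) cube([72, 1466, 19]);
translate([1113, 415, 409]) cube([72, 1466, 19]);
translate([1278, 415, 409]) cube([72, 1466, 19]);
translate([1443, 415, 409]) cube([72, 1466, 19]);
translate([1608, 415, 409]) cube([72, 1466, 19]);
translate([1773, 415, 409]) cube([72, 1466, 19]);
translate([1938, 415, 409]) cube([72, 1466, 19]);
translate([2103, 415, 409]) cube([72, 1466, 19]);
translate([2268, 415, 409]) cube([72, 1466, 19]);


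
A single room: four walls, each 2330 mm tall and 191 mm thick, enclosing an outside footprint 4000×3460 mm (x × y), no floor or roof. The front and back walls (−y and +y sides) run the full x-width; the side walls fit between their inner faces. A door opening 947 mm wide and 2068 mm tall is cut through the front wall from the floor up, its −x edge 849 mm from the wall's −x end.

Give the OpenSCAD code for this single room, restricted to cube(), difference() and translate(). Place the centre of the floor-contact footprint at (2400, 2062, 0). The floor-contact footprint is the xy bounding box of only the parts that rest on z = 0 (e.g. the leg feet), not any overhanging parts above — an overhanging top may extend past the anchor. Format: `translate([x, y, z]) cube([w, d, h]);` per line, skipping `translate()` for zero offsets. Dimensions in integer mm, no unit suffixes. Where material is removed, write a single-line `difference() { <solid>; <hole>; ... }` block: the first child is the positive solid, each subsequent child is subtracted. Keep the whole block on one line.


difference() { translate([400, 332, 0]) cube([4000, 191, 2330]); translate([1249, 332, 0]) cube([947, 191, 2068]); }
translate([400, 3601, 0]) cube([4000, 191, 2330]);
translate([400, 523, 0]) cube([191, 3078, 2330]);
translate([4209, 523, 0]) cube([191, 3078, 2330]);


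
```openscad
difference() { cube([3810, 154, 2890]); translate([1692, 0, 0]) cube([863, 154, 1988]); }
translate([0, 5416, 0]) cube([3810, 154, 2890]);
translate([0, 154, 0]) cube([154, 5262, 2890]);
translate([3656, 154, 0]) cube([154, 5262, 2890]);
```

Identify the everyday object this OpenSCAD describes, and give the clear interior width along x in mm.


A single room. The interior width is 3502 mm.

Four walls enclosing a rectangle with a door in the front wall — a room. Outside width 3810 minus two 154 mm walls gives 3502 mm.


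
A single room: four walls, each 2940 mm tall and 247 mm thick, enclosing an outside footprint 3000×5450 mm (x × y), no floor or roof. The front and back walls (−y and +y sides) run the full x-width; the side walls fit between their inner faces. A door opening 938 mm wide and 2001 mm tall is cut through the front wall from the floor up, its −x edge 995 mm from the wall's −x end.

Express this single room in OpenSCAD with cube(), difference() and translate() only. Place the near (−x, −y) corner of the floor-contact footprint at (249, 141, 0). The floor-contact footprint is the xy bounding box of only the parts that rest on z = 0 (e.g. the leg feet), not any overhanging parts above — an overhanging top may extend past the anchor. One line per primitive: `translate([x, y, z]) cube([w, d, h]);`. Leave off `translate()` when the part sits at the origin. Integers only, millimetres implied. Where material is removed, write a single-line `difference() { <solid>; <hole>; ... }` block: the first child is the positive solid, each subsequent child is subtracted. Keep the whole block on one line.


difference() { translate([249, 141, 0]) cube([3000, 247, 2940]); translate([1244, 141, 0]) cube([938, 247, 2001]); }
translate([249, 5344, 0]) cube([3000, 247, 2940]);
translate([249, 388, 0]) cube([247, 4956, 2940]);
translate([3002, 388, 0]) cube([247, 4956, 2940]);


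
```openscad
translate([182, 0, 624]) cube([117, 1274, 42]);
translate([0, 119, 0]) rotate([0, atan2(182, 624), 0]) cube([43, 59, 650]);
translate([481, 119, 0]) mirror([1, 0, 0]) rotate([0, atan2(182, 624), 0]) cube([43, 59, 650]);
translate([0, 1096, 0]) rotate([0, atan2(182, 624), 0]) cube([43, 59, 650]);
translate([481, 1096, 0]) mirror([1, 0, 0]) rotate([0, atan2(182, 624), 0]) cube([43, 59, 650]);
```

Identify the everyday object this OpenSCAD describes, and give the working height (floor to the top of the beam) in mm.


A sawhorse. The overall height is 666 mm.

A beam across two mirrored pairs of raked legs — a sawhorse. The beam's underside is at z = 624 (matching the legs' vertical rise in atan2(182, 624)) and the beam is 42 mm tall, so its top is at 624 + 42 = 666 mm. The raked legs top out at the beam's underside, so that is the highest point.


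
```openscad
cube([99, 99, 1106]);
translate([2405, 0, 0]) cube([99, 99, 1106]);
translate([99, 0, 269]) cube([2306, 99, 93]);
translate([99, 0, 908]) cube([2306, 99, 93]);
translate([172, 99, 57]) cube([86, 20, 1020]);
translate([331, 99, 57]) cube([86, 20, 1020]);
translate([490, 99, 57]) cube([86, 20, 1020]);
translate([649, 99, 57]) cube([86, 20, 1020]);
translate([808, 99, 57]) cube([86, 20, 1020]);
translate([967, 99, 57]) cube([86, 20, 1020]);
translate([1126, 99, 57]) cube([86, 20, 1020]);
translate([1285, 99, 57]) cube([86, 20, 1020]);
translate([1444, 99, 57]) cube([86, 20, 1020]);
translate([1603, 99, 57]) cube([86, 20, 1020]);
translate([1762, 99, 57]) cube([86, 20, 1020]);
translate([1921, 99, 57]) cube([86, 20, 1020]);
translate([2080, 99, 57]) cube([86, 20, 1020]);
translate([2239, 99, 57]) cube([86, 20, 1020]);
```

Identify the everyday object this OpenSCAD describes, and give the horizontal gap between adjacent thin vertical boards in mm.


A fence section. The picket gap is 73 mm.

Two posts, two rails, 14 pickets — a fence section. Span 2306 mm holds 14 pickets of 86 mm with 15 equal gaps: ⌊(2306 − 14·86) / 15⌋ = 73 mm.
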